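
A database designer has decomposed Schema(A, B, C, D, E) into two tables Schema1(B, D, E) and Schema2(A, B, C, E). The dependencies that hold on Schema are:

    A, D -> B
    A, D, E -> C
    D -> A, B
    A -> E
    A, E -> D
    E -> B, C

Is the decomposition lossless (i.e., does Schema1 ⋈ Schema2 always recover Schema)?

No

Common attributes: Schema1 ∩ Schema2 = {B, E}.
Closure of {B, E}: E → B, C applies, adding C. So (B, E)⁺ = {B, C, E}.
The closure contains neither all of Schema1 = {B, D, E} nor all of Schema2 = {A, B, C, E}, so the common attributes are not a superkey of either fragment. The join is lossy.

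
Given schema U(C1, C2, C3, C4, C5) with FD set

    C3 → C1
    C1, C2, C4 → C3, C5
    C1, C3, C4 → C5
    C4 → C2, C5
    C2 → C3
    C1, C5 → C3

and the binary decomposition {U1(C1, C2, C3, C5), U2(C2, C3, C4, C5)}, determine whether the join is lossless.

Yes

Common attributes: U1 ∩ U2 = {C2, C3, C5}.
Closure of {C2, C3, C5}: C3 → C1 applies, adding C1. So (C2, C3, C5)⁺ = {C1, C2, C3, C5}.
This closure contains every attribute of U1, so U1 ∩ U2 → U1. The join is lossless.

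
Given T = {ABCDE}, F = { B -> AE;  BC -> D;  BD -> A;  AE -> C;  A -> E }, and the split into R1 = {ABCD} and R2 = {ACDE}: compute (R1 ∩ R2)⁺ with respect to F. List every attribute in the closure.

ACDE

R1 ∩ R2 = {ACD}.
A → E applies, adding E
Closure: {ACDE}.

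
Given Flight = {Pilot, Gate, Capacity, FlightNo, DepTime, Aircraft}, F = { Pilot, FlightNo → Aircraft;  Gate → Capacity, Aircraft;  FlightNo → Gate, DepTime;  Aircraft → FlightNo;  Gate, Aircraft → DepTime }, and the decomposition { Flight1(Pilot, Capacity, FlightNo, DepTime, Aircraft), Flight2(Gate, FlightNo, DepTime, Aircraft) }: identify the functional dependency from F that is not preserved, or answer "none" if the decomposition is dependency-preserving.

Pilot, FlightNo → Aircraft lies within Flight1.
Gate → Capacity, Aircraft: restricted closure across fragments reaches Capacity, Aircraft.
FlightNo → Gate, DepTime lies within Flight2.
Aircraft → FlightNo lies within Flight1.
Gate, Aircraft → DepTime lies within Flight2.
Every dependency is enforceable on the fragments, so the decomposition is dependency-preserving.

none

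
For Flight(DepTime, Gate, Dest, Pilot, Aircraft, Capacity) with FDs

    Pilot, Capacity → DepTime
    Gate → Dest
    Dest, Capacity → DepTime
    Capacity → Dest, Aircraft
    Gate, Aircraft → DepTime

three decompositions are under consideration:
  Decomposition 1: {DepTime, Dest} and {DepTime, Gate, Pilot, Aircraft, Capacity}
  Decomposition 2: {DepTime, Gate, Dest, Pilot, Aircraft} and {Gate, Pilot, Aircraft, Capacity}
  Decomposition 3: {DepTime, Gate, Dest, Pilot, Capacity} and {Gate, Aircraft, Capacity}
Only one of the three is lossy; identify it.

Decomposition 1

Decomposition 1: common = {DepTime}, closure = {DepTime} → lossy.
Decomposition 2: common = {Gate, Pilot, Aircraft}, closure = {DepTime, Gate, Dest, Pilot, Aircraft} → lossless.
Decomposition 3: common = {Gate, Capacity}, closure = {DepTime, Gate, Dest, Aircraft, Capacity} → lossless.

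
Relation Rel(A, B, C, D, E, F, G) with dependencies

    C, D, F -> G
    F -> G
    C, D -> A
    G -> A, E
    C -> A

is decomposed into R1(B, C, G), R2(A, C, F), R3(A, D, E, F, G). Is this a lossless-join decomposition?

Chase test. Columns are A, B, C, D, E, F, G; row i has aⱼ where attribute j ∈ Ri, else bᵢⱼ.
Initial tableau (one row per fragment):
  row 1: b11 a2 a3 b14 b15 b16 a7
  row 2: a1 b22 a3 b24 b25 a6 b27
  row 3: a1 b32 b33 a4 a5 a6 a7
Rows 2 and 3 agree on F; apply F→G and equate their G entries.
Rows 1 and 2 agree on G; apply G→A, E and equate their A, E entries.
Rows 1 and 3 agree on G; apply G→A, E and equate their A, E entries.
No row becomes fully distinguished — the join is lossy.

No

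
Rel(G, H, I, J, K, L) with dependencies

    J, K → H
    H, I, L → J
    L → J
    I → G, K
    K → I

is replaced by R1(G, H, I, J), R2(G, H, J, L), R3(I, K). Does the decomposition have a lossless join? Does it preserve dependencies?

Lossless test (chase): Rows 1 and 3 agree on I; apply I→G, K and equate their G, K entries. No row becomes fully distinguished — the join is lossy.
Dependency preservation: J, K → H; H, I, L → J; I → G, K are not contained in any single fragment, but the restricted closure of each left-hand side across the fragments still reaches the right-hand side; the remaining FDs each lie inside some fragment. All dependencies are preserved.

lossy but dependency-preserving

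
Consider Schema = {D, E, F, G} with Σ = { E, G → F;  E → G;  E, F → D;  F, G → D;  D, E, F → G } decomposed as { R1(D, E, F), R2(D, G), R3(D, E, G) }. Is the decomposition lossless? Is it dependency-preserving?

lossless but not dependency-preserving

Lossless test (chase): Rows 1 and 3 agree on E; apply E→G and equate their G entries. Rows 1 and 3 agree on E, G; apply E, G→F and equate their F entries. Row 1 is now all distinguished symbols — the join is lossless.
Dependency preservation: the restricted closure of {F, G} across the fragments never reaches {D}, so F, G → D cannot be enforced without a join — not preserved.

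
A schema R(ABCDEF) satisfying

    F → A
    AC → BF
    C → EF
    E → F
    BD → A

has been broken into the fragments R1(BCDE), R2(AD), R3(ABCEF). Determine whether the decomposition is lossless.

Yes

Chase test. Columns are ABCDEF; row i has aⱼ where attribute j ∈ Ri, else bᵢⱼ.
Initial tableau (one row per fragment):
  row 1: b11 a2 a3 a4 a5 b16
  row 2: a1 b22 b23 a4 b25 b26
  row 3: a1 a2 a3 b34 a5 a6
Rows 1 and 3 agree on C; apply C→EF and equate their EF entries.
Rows 1 and 3 agree on F; apply F→A and equate their A entries.
Row 1 is now all distinguished symbols — the join is lossless.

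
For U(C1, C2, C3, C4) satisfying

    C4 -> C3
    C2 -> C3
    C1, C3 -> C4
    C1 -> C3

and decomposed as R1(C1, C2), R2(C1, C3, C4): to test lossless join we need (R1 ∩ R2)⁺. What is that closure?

R1 ∩ R2 = {C1}.
C1 → C3 applies, adding C3
C1, C3 → C4 applies, adding C4
Closure: {C1, C3, C4}.

C1, C3, C4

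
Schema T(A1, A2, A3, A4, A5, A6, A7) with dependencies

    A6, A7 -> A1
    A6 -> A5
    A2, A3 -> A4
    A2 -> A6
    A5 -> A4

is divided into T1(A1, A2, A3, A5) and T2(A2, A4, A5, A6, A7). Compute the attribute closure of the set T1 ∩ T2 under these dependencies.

A2, A4, A5, A6

T1 ∩ T2 = {A2, A5}.
A2 → A6 applies, adding A6
A5 → A4 applies, adding A4
Closure: {A2, A4, A5, A6}.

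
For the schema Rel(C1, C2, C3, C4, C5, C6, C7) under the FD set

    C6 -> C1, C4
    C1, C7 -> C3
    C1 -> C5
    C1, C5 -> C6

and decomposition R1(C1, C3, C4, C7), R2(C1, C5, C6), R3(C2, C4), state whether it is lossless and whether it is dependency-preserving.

Lossless test (chase): Rows 1 and 2 agree on C1; apply C1→C5 and equate their C5 entries. Rows 1 and 2 agree on C1, C5; apply C1, C5→C6 and equate their C6 entries. Rows 1 and 2 agree on C6; apply C6→C1, C4 and equate their C1, C4 entries. No row becomes fully distinguished — the join is lossy.
Dependency preservation: C6 → C1, C4 is not contained in any single fragment, but the restricted closure of its left-hand side across the fragments still reaches the right-hand side; the remaining FDs each lie inside some fragment. All dependencies are preserved.

lossy but dependency-preserving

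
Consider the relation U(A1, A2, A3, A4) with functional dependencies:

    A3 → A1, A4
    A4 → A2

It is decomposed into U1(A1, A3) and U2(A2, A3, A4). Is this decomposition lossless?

Common attributes: U1 ∩ U2 = {A3}.
Closure of {A3}: A3 → A1, A4 applies, adding A1, A4; A4 → A2 applies, adding A2. So (A3)⁺ = {A1, A2, A3, A4}.
This closure contains every attribute of U1, so U1 ∩ U2 → U1. The join is lossless.

Yes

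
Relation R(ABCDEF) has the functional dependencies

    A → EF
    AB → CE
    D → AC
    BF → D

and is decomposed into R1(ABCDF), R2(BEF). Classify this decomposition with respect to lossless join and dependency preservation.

lossless but not dependency-preserving

Lossless test: (BF)⁺ = {ABCDEF}, which contains all of one fragment — lossless.
Dependency preservation: the restricted closure of {A} across the fragments never reaches {EF}, so A → EF cannot be enforced without a join — not preserved.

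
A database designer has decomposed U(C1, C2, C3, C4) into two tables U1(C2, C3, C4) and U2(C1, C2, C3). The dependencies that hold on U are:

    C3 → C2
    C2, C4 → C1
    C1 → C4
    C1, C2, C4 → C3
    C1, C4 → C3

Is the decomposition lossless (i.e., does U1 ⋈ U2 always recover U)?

No

Common attributes: U1 ∩ U2 = {C2, C3}.
No dependency enlarges {C2, C3}, so (C2, C3)⁺ = {C2, C3}.
The closure contains neither all of U1 = {C2, C3, C4} nor all of U2 = {C1, C2, C3}, so the common attributes are not a superkey of either fragment. The join is lossy.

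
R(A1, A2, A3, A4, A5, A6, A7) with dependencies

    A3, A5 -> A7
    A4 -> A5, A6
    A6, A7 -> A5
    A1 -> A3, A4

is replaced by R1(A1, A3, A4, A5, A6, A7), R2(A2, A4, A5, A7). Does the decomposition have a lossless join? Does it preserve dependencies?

Lossless test: (A4, A5, A7)⁺ = {A4, A5, A6, A7}, which is a superkey of neither fragment — lossy.
Dependency preservation: every FD's attributes lie within a single fragment, so each can be enforced locally — preserved.

lossy but dependency-preserving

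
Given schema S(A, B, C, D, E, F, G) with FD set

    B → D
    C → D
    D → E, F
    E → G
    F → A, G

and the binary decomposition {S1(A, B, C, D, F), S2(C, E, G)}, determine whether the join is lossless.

Common attributes: S1 ∩ S2 = {C}.
Closure of {C}: C → D applies, adding D; D → E, F applies, adding E, F; E → G applies, adding G; F → A, G applies, adding A. So (C)⁺ = {A, C, D, E, F, G}.
This closure contains every attribute of S2, so S1 ∩ S2 → S2. The join is lossless.

Yes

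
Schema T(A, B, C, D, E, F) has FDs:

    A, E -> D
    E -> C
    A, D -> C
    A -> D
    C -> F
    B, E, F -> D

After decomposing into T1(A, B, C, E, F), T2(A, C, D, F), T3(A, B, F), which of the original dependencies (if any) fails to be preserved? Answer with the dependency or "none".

Check B, E, F → D: no single fragment contains all of {B, D, E, F}, and the restricted closure of {B, E, F} across the fragments never reaches {D}.
A, E → D is preserved.
E → C is preserved.
A, D → C is preserved.
A → D is preserved.
C → F is preserved.

B, E, F -> D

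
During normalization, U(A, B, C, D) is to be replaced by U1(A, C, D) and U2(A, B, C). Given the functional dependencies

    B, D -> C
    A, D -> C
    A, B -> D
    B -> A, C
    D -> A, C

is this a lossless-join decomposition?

Common attributes: U1 ∩ U2 = {A, C}.
No dependency enlarges {A, C}, so (A, C)⁺ = {A, C}.
The closure contains neither all of U1 = {A, C, D} nor all of U2 = {A, B, C}, so the common attributes are not a superkey of either fragment. The join is lossy.

No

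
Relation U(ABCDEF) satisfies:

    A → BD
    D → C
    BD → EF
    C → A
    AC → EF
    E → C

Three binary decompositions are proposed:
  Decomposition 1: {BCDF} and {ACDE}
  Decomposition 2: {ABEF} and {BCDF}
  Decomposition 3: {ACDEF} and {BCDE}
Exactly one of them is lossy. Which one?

Decomposition 1: common = {CD}, closure = {ABCDEF} → lossless.
Decomposition 2: common = {BF}, closure = {BF} → lossy.
Decomposition 3: common = {CDE}, closure = {ABCDEF} → lossless.

Decomposition 2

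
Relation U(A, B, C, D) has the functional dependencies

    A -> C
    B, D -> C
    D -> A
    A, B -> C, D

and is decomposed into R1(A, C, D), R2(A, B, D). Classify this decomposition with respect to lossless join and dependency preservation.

lossless and dependency-preserving

Lossless test: (A, D)⁺ = {A, C, D}, which contains all of one fragment — lossless.
Dependency preservation: B, D → C; A, B → C, D are not contained in any single fragment, but the restricted closure of each left-hand side across the fragments still reaches the right-hand side; the remaining FDs each lie inside some fragment. All dependencies are preserved.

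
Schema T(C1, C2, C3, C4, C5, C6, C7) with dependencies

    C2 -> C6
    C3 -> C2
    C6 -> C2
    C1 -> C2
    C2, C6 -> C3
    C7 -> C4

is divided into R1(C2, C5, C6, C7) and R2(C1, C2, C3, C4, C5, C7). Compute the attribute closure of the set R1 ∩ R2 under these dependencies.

R1 ∩ R2 = {C2, C5, C7}.
C2 → C6 applies, adding C6
C2, C6 → C3 applies, adding C3
C7 → C4 applies, adding C4
Closure: {C2, C3, C4, C5, C6, C7}.

C2, C3, C4, C5, C6, C7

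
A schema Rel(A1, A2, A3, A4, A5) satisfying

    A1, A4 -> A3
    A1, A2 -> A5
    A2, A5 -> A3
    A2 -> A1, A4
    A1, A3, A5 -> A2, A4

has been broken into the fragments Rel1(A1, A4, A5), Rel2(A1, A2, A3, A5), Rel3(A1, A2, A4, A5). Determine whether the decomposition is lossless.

Yes

Chase test. Columns are A1, A2, A3, A4, A5; row i has aⱼ where attribute j ∈ Reli, else bᵢⱼ.
Initial tableau (one row per fragment):
  row 1: a1 b12 b13 a4 a5
  row 2: a1 a2 a3 b24 a5
  row 3: a1 a2 b33 a4 a5
Rows 1 and 3 agree on A1, A4; apply A1, A4→A3 and equate their A3 entries.
Rows 2 and 3 agree on A2, A5; apply A2, A5→A3 and equate their A3 entries.
Rows 2 and 3 agree on A2; apply A2→A1, A4 and equate their A1, A4 entries.
Rows 1 and 2 agree on A1, A3, A5; apply A1, A3, A5→A2, A4 and equate their A2, A4 entries.
Row 1 is now all distinguished symbols — the join is lossless.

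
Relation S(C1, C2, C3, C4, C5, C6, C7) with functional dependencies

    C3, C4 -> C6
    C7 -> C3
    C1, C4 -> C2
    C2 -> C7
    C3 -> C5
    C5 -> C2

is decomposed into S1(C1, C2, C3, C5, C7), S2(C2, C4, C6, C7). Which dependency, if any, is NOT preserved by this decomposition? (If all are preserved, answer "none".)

Check C1, C4 → C2: no single fragment contains all of {C1, C2, C4}, and the restricted closure of {C1, C4} across the fragments never reaches {C2}.
C3, C4 → C6 is preserved.
C7 → C3 is preserved.
C2 → C7 is preserved.
C3 → C5 is preserved.
C5 → C2 is preserved.

C1, C4 -> C2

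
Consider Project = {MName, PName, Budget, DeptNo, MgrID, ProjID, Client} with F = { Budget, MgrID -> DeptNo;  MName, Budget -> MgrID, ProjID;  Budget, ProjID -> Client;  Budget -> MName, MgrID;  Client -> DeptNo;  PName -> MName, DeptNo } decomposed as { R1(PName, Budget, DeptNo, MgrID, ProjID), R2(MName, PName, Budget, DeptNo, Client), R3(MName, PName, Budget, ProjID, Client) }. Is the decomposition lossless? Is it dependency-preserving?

lossless and dependency-preserving

Lossless test (chase): Rows 2 and 3 agree on MName, Budget; apply MName, Budget→MgrID, ProjID and equate their MgrID, ProjID entries. Rows 1 and 2 agree on Budget, ProjID; apply Budget, ProjID→Client and equate their Client entries. Rows 1 and 2 agree on Budget; apply Budget→MName, MgrID and equate their MName, MgrID entries. Rows 1 and 3 agree on Client; apply Client→DeptNo and equate their DeptNo entries. Row 1 is now all distinguished symbols — the join is lossless.
Dependency preservation: MName, Budget → MgrID, ProjID; Budget → MName, MgrID are not contained in any single fragment, but the restricted closure of each left-hand side across the fragments still reaches the right-hand side; the remaining FDs each lie inside some fragment. All dependencies are preserved.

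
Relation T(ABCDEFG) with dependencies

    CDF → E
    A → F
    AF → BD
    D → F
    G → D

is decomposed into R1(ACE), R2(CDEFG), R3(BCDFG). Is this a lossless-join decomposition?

Chase test. Columns are ABCDEFG; row i has aⱼ where attribute j ∈ Ri, else bᵢⱼ.
Initial tableau (one row per fragment):
  row 1: a1 b12 a3 b14 a5 b16 b17
  row 2: b21 b22 a3 a4 a5 a6 a7
  row 3: b31 a2 a3 a4 b35 a6 a7
Rows 2 and 3 agree on CDF; apply CDF→E and equate their E entries.
No row becomes fully distinguished — the join is lossy.

No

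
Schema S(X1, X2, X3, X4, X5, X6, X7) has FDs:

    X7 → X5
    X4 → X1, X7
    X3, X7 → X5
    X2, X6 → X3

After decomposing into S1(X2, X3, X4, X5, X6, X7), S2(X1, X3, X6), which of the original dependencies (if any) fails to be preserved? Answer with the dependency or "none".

Check X4 → X1, X7: no single fragment contains all of {X1, X4, X7}, and the restricted closure of {X4} across the fragments never reaches {X1, X7}.
X7 → X5 is preserved.
X3, X7 → X5 is preserved.
X2, X6 → X3 is preserved.

X4 → X1, X7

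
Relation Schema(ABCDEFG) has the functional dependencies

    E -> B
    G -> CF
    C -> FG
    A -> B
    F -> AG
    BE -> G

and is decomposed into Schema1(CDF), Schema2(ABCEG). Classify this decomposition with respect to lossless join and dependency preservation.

lossy but dependency-preserving

Lossless test: (C)⁺ = {ABCFG}, which is a superkey of neither fragment — lossy.
Dependency preservation: G → CF; C → FG; F → AG are not contained in any single fragment, but the restricted closure of each left-hand side across the fragments still reaches the right-hand side; the remaining FDs each lie inside some fragment. All dependencies are preserved.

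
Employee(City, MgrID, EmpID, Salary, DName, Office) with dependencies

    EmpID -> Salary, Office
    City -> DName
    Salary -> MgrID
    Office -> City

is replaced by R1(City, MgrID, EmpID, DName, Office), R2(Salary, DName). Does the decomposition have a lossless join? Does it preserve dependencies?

lossy and not dependency-preserving

Lossless test: (DName)⁺ = {DName}, which is a superkey of neither fragment — lossy.
Dependency preservation: the restricted closure of {EmpID} across the fragments never reaches {Salary, Office}, so EmpID → Salary, Office cannot be enforced without a join — not preserved.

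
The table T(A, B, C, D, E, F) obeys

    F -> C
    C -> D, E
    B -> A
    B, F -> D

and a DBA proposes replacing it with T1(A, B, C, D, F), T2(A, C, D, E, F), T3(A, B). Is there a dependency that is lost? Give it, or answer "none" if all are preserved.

none

F → C lies within T1.
C → D, E lies within T2.
B → A lies within T1.
B, F → D lies within T1.
Every dependency is enforceable on the fragments, so the decomposition is dependency-preserving.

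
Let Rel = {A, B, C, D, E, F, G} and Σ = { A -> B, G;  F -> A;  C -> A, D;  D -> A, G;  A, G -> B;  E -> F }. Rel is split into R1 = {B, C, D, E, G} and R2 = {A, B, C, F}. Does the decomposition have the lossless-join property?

No

Common attributes: R1 ∩ R2 = {B, C}.
Closure of {B, C}: C → A, D applies, adding A, D; D → A, G applies, adding G. So (B, C)⁺ = {A, B, C, D, G}.
The closure contains neither all of R1 = {B, C, D, E, G} nor all of R2 = {A, B, C, F}, so the common attributes are not a superkey of either fragment. The join is lossy.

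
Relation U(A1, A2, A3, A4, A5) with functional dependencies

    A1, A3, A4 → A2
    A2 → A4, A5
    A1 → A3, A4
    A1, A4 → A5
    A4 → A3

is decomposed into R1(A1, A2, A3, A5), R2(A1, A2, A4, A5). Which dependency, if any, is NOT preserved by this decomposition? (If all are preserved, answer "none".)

Check A4 → A3: no single fragment contains all of {A3, A4}, and the restricted closure of {A4} across the fragments never reaches {A3}.
A1, A3, A4 → A2 is preserved.
A2 → A4, A5 is preserved.
A1 → A3, A4 is preserved.
A1, A4 → A5 is preserved.

A4 → A3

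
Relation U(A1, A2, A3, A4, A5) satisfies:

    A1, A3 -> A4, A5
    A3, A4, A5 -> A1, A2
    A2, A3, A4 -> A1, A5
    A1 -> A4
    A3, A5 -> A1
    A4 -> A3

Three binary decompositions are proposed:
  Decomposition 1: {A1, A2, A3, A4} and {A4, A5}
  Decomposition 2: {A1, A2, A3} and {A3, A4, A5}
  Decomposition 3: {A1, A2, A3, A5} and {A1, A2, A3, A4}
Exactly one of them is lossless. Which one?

Decomposition 3

Decomposition 1: common = {A4}, closure = {A3, A4} → lossy.
Decomposition 2: common = {A3}, closure = {A3} → lossy.
Decomposition 3: common = {A1, A2, A3}, closure = {A1, A2, A3, A4, A5} → lossless.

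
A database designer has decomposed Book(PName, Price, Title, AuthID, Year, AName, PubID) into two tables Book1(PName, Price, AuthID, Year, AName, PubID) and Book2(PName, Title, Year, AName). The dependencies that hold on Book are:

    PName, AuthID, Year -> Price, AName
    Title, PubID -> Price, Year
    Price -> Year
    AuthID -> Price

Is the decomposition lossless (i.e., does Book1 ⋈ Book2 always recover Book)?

Common attributes: Book1 ∩ Book2 = {PName, Year, AName}.
No dependency enlarges {PName, Year, AName}, so (PName, Year, AName)⁺ = {PName, Year, AName}.
The closure contains neither all of Book1 = {PName, Price, AuthID, Year, AName, PubID} nor all of Book2 = {PName, Title, Year, AName}, so the common attributes are not a superkey of either fragment. The join is lossy.

No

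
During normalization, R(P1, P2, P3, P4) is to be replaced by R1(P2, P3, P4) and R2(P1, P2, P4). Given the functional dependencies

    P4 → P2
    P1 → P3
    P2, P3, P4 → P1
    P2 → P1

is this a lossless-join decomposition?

Common attributes: R1 ∩ R2 = {P2, P4}.
Closure of {P2, P4}: P2 → P1 applies, adding P1; P1 → P3 applies, adding P3. So (P2, P4)⁺ = {P1, P2, P3, P4}.
This closure contains every attribute of R1, so R1 ∩ R2 → R1. The join is lossless.

Yes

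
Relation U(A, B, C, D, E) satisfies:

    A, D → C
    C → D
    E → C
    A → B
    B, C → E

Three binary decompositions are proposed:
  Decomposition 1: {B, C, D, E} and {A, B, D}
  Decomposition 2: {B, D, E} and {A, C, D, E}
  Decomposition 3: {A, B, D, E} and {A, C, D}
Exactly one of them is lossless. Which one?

Decomposition 3

Decomposition 1: common = {B, D}, closure = {B, D} → lossy.
Decomposition 2: common = {D, E}, closure = {C, D, E} → lossy.
Decomposition 3: common = {A, D}, closure = {A, B, C, D, E} → lossless.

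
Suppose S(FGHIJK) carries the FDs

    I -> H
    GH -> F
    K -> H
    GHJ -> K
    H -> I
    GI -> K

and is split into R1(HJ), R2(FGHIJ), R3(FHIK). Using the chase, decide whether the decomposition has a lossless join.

No

Chase test. Columns are FGHIJK; row i has aⱼ where attribute j ∈ Ri, else bᵢⱼ.
Initial tableau (one row per fragment):
  row 1: b11 b12 a3 b14 a5 b16
  row 2: a1 a2 a3 a4 a5 b26
  row 3: a1 b32 a3 a4 b35 a6
Rows 1 and 2 agree on H; apply H→I and equate their I entries.
No row becomes fully distinguished — the join is lossy.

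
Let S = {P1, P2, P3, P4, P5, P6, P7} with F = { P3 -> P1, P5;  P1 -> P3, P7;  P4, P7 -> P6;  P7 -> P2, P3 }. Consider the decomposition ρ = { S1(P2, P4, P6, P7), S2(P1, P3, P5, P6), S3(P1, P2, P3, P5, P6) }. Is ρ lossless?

Chase test. Columns are P1, P2, P3, P4, P5, P6, P7; row i has aⱼ where attribute j ∈ Si, else bᵢⱼ.
Initial tableau (one row per fragment):
  row 1: b11 a2 b13 a4 b15 a6 a7
  row 2: a1 b22 a3 b24 a5 a6 b27
  row 3: a1 a2 a3 b34 a5 a6 b37
Rows 2 and 3 agree on P1; apply P1→P3, P7 and equate their P3, P7 entries.
Rows 2 and 3 agree on P7; apply P7→P2, P3 and equate their P2, P3 entries.
No row becomes fully distinguished — the join is lossy.

No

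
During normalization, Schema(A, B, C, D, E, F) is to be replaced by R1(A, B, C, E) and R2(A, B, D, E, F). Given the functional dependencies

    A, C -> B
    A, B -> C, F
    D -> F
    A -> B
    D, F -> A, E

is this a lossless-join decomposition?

Common attributes: R1 ∩ R2 = {A, B, E}.
Closure of {A, B, E}: A, B → C, F applies, adding C, F. So (A, B, E)⁺ = {A, B, C, E, F}.
This closure contains every attribute of R1, so R1 ∩ R2 → R1. The join is lossless.

Yes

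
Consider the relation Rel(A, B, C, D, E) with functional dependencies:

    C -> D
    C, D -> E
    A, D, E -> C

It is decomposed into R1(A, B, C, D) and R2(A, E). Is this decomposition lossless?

No

Common attributes: R1 ∩ R2 = {A}.
No dependency enlarges {A}, so (A)⁺ = {A}.
The closure contains neither all of R1 = {A, B, C, D} nor all of R2 = {A, E}, so the common attributes are not a superkey of either fragment. The join is lossy.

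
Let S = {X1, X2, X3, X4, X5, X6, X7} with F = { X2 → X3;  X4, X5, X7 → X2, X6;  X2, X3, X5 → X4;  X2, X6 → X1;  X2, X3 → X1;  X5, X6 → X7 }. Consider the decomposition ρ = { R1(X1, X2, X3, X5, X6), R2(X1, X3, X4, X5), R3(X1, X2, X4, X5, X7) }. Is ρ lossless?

No

Chase test. Columns are X1, X2, X3, X4, X5, X6, X7; row i has aⱼ where attribute j ∈ Ri, else bᵢⱼ.
Initial tableau (one row per fragment):
  row 1: a1 a2 a3 b14 a5 a6 b17
  row 2: a1 b22 a3 a4 a5 b26 b27
  row 3: a1 a2 b33 a4 a5 b36 a7
Rows 1 and 3 agree on X2; apply X2→X3 and equate their X3 entries.
Rows 1 and 3 agree on X2, X3, X5; apply X2, X3, X5→X4 and equate their X4 entries.
No row becomes fully distinguished — the join is lossy.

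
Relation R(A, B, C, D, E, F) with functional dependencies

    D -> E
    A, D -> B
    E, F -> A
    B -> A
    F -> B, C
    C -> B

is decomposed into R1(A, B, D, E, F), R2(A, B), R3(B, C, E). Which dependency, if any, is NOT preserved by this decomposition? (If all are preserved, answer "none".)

Check F → B, C: no single fragment contains all of {B, C, F}, and the restricted closure of {F} across the fragments never reaches {B, C}.
D → E is preserved.
A, D → B is preserved.
E, F → A is preserved.
B → A is preserved.
C → B is preserved.

F -> B, C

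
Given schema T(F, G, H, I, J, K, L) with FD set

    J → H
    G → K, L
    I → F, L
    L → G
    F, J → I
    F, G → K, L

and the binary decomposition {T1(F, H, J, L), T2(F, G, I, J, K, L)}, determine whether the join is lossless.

Common attributes: T1 ∩ T2 = {F, J, L}.
Closure of {F, J, L}: J → H applies, adding H; L → G applies, adding G; F, J → I applies, adding I; F, G → K, L applies, adding K. So (F, J, L)⁺ = {F, G, H, I, J, K, L}.
This closure contains every attribute of T1, so T1 ∩ T2 → T1. The join is lossless.

Yes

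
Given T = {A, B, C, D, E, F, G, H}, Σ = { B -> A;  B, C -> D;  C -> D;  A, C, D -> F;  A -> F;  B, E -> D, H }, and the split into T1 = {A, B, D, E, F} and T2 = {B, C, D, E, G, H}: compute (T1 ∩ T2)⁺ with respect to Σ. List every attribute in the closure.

A, B, D, E, F, H

T1 ∩ T2 = {B, D, E}.
B → A applies, adding A
A → F applies, adding F
B, E → D, H applies, adding H
Closure: {A, B, D, E, F, H}.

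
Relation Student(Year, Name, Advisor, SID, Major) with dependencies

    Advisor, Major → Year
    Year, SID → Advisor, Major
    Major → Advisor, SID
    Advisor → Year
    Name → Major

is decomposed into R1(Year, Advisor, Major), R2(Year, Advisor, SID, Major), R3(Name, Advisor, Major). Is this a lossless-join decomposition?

Chase test. Columns are Year, Name, Advisor, SID, Major; row i has aⱼ where attribute j ∈ Ri, else bᵢⱼ.
Initial tableau (one row per fragment):
  row 1: a1 b12 a3 b14 a5
  row 2: a1 b22 a3 a4 a5
  row 3: b31 a2 a3 b34 a5
Rows 1 and 3 agree on Advisor, Major; apply Advisor, Major→Year and equate their Year entries.
Rows 1 and 2 agree on Major; apply Major→Advisor, SID and equate their Advisor, SID entries.
Rows 1 and 3 agree on Major; apply Major→Advisor, SID and equate their Advisor, SID entries.
Row 3 is now all distinguished symbols — the join is lossless.

Yes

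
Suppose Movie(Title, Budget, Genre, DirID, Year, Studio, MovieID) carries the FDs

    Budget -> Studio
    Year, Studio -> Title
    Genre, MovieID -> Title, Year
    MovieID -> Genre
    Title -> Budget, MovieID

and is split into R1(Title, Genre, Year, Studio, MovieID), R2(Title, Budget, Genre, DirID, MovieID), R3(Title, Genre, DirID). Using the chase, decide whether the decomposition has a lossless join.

Chase test. Columns are Title, Budget, Genre, DirID, Year, Studio, MovieID; row i has aⱼ where attribute j ∈ Ri, else bᵢⱼ.
Initial tableau (one row per fragment):
  row 1: a1 b12 a3 b14 a5 a6 a7
  row 2: a1 a2 a3 a4 b25 b26 a7
  row 3: a1 b32 a3 a4 b35 b36 b37
Rows 1 and 2 agree on Genre, MovieID; apply Genre, MovieID→Title, Year and equate their Title, Year entries.
Rows 1 and 2 agree on Title; apply Title→Budget, MovieID and equate their Budget, MovieID entries.
Rows 1 and 3 agree on Title; apply Title→Budget, MovieID and equate their Budget, MovieID entries.
Rows 1 and 2 agree on Budget; apply Budget→Studio and equate their Studio entries.
Rows 1 and 3 agree on Budget; apply Budget→Studio and equate their Studio entries.
Rows 1 and 3 agree on Genre, MovieID; apply Genre, MovieID→Title, Year and equate their Title, Year entries.
Row 2 is now all distinguished symbols — the join is lossless.

Yes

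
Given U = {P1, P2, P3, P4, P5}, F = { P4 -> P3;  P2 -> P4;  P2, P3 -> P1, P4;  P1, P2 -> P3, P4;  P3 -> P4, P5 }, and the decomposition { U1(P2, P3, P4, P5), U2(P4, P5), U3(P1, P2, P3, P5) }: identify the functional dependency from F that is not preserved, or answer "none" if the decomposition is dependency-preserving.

none

P4 → P3 lies within U1.
P2 → P4 lies within U1.
P2, P3 → P1, P4: restricted closure across fragments reaches P1, P4.
P1, P2 → P3, P4: restricted closure across fragments reaches P3, P4.
P3 → P4, P5 lies within U1.
Every dependency is enforceable on the fragments, so the decomposition is dependency-preserving.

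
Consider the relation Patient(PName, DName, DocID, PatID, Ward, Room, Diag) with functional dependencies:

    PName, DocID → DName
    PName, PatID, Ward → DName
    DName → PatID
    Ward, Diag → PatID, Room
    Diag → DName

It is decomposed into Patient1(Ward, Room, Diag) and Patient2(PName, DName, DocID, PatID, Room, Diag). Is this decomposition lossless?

Common attributes: Patient1 ∩ Patient2 = {Room, Diag}.
Closure of {Room, Diag}: Diag → DName applies, adding DName; DName → PatID applies, adding PatID. So (Room, Diag)⁺ = {DName, PatID, Room, Diag}.
The closure contains neither all of Patient1 = {Ward, Room, Diag} nor all of Patient2 = {PName, DName, DocID, PatID, Room, Diag}, so the common attributes are not a superkey of either fragment. The join is lossy.

No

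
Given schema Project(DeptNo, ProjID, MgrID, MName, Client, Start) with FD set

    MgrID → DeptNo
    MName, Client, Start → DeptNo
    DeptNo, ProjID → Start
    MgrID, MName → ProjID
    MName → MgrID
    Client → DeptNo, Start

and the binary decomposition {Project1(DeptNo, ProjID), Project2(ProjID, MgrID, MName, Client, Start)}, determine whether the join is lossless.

No

Common attributes: Project1 ∩ Project2 = {ProjID}.
No dependency enlarges {ProjID}, so (ProjID)⁺ = {ProjID}.
The closure contains neither all of Project1 = {DeptNo, ProjID} nor all of Project2 = {ProjID, MgrID, MName, Client, Start}, so the common attributes are not a superkey of either fragment. The join is lossy.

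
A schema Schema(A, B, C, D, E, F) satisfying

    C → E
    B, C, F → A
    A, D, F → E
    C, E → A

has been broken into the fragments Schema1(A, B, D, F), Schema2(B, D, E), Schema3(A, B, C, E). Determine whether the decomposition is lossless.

No

Chase test. Columns are A, B, C, D, E, F; row i has aⱼ where attribute j ∈ Schemai, else bᵢⱼ.
Initial tableau (one row per fragment):
  row 1: a1 a2 b13 a4 b15 a6
  row 2: b21 a2 b23 a4 a5 b26
  row 3: a1 a2 a3 b34 a5 b36
No row becomes fully distinguished — the join is lossy.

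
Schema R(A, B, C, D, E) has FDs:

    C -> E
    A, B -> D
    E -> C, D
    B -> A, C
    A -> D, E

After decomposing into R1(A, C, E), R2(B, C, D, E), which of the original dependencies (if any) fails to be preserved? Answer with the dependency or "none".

B -> A, C

Check B → A, C: no single fragment contains all of {A, B, C}, and the restricted closure of {B} across the fragments never reaches {A, C}.
C → E is preserved.
A, B → D is preserved.
E → C, D is preserved.
A → D, E is preserved.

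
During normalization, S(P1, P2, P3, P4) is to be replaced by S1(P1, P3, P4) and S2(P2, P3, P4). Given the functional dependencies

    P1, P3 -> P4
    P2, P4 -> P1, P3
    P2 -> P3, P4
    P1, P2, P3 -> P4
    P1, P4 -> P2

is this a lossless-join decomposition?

No

Common attributes: S1 ∩ S2 = {P3, P4}.
No dependency enlarges {P3, P4}, so (P3, P4)⁺ = {P3, P4}.
The closure contains neither all of S1 = {P1, P3, P4} nor all of S2 = {P2, P3, P4}, so the common attributes are not a superkey of either fragment. The join is lossy.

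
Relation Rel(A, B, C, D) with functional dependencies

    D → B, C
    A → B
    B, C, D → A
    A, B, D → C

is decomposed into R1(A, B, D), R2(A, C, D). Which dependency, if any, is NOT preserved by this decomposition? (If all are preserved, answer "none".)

none

D → B, C: restricted closure across fragments reaches B, C.
A → B lies within R1.
B, C, D → A: restricted closure across fragments reaches A.
A, B, D → C: restricted closure across fragments reaches C.
Every dependency is enforceable on the fragments, so the decomposition is dependency-preserving.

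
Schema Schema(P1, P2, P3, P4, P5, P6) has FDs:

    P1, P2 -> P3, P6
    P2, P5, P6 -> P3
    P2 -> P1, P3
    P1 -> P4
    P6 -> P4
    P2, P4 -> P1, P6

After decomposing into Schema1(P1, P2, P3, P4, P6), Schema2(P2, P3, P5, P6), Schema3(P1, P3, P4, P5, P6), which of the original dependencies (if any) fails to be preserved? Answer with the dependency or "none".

none

P1, P2 → P3, P6 lies within Schema1.
P2, P5, P6 → P3 lies within Schema2.
P2 → P1, P3 lies within Schema1.
P1 → P4 lies within Schema1.
P6 → P4 lies within Schema1.
P2, P4 → P1, P6 lies within Schema1.
Every dependency is enforceable on the fragments, so the decomposition is dependency-preserving.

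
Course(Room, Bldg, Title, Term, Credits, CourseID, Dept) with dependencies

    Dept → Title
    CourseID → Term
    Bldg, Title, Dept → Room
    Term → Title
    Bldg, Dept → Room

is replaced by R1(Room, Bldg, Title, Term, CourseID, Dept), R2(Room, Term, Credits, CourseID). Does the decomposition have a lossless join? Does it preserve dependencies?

lossy but dependency-preserving

Lossless test: (Room, Term, CourseID)⁺ = {Room, Title, Term, CourseID}, which is a superkey of neither fragment — lossy.
Dependency preservation: every FD's attributes lie within a single fragment, so each can be enforced locally — preserved.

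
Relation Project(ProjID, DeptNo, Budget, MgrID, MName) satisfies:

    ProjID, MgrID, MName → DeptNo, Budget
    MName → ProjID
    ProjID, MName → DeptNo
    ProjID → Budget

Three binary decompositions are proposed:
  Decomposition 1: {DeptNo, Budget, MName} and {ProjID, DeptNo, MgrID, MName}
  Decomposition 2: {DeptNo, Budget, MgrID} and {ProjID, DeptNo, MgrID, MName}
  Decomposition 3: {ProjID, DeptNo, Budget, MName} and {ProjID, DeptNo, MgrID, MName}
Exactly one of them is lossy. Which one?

Decomposition 1: common = {DeptNo, MName}, closure = {ProjID, DeptNo, Budget, MName} → lossless.
Decomposition 2: common = {DeptNo, MgrID}, closure = {DeptNo, MgrID} → lossy.
Decomposition 3: common = {ProjID, DeptNo, MName}, closure = {ProjID, DeptNo, Budget, MName} → lossless.

Decomposition 2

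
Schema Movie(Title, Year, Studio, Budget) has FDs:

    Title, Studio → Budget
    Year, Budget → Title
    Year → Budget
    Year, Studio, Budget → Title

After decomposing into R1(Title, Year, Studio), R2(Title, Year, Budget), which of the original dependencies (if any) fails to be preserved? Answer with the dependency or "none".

Title, Studio → Budget

Check Title, Studio → Budget: no single fragment contains all of {Title, Studio, Budget}, and the restricted closure of {Title, Studio} across the fragments never reaches {Budget}.
Year, Budget → Title is preserved.
Year → Budget is preserved.
Year, Studio, Budget → Title is preserved.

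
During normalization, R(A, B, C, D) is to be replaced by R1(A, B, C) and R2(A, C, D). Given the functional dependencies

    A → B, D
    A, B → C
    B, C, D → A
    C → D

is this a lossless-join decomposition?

Yes

Common attributes: R1 ∩ R2 = {A, C}.
Closure of {A, C}: A → B, D applies, adding B, D. So (A, C)⁺ = {A, B, C, D}.
This closure contains every attribute of R1, so R1 ∩ R2 → R1. The join is lossless.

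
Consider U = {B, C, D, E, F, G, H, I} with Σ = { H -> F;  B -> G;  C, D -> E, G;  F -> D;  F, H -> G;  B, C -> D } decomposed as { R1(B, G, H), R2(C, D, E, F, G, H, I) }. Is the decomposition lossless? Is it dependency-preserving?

Lossless test: (G, H)⁺ = {D, F, G, H}, which is a superkey of neither fragment — lossy.
Dependency preservation: the restricted closure of {B, C} across the fragments never reaches {D}, so B, C → D cannot be enforced without a join — not preserved.

lossy and not dependency-preserving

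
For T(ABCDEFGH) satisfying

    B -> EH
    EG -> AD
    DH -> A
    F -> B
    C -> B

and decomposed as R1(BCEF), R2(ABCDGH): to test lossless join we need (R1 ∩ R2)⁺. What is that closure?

BCEH

R1 ∩ R2 = {BC}.
B → EH applies, adding EH
Closure: {BCEH}.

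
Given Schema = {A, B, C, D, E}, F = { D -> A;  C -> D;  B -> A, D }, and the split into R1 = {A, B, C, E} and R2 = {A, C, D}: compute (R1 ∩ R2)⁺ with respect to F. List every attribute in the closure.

R1 ∩ R2 = {A, C}.
C → D applies, adding D
Closure: {A, C, D}.

A, C, D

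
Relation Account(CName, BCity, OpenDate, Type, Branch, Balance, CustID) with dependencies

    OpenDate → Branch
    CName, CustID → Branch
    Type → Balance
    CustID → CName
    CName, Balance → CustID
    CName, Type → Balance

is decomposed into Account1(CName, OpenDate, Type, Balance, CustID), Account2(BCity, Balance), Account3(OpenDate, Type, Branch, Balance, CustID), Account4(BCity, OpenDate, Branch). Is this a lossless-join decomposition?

Chase test. Columns are CName, BCity, OpenDate, Type, Branch, Balance, CustID; row i has aⱼ where attribute j ∈ Accounti, else bᵢⱼ.
Initial tableau (one row per fragment):
  row 1: a1 b12 a3 a4 b15 a6 a7
  row 2: b21 a2 b23 b24 b25 a6 b27
  row 3: b31 b32 a3 a4 a5 a6 a7
  row 4: b41 a2 a3 b44 a5 b46 b47
Rows 1 and 3 agree on OpenDate; apply OpenDate→Branch and equate their Branch entries.
Rows 1 and 3 agree on CustID; apply CustID→CName and equate their CName entries.
No row becomes fully distinguished — the join is lossy.

No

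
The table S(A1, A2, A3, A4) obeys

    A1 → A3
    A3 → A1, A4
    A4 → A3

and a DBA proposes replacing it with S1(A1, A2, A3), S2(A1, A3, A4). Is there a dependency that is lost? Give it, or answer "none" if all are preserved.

none

A1 → A3 lies within S1.
A3 → A1, A4 lies within S2.
A4 → A3 lies within S2.
Every dependency is enforceable on the fragments, so the decomposition is dependency-preserving.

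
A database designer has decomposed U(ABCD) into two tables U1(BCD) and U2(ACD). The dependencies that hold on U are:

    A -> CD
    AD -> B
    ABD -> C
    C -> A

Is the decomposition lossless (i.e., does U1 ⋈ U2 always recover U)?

Yes

Common attributes: U1 ∩ U2 = {CD}.
Closure of {CD}: C → A applies, adding A; AD → B applies, adding B. So (CD)⁺ = {ABCD}.
This closure contains every attribute of U1, so U1 ∩ U2 → U1. The join is lossless.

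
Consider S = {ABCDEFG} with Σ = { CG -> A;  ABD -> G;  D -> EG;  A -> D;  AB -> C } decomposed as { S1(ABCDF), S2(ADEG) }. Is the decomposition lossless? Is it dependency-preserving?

lossless but not dependency-preserving

Lossless test: (AD)⁺ = {ADEG}, which contains all of one fragment — lossless.
Dependency preservation: the restricted closure of {CG} across the fragments never reaches {A}, so CG → A cannot be enforced without a join — not preserved.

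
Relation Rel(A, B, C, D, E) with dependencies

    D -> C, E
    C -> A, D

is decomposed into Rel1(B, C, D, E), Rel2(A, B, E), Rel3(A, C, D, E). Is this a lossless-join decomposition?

Yes

Chase test. Columns are A, B, C, D, E; row i has aⱼ where attribute j ∈ Reli, else bᵢⱼ.
Initial tableau (one row per fragment):
  row 1: b11 a2 a3 a4 a5
  row 2: a1 a2 b23 b24 a5
  row 3: a1 b32 a3 a4 a5
Rows 1 and 3 agree on C; apply C→A, D and equate their A, D entries.
Row 1 is now all distinguished symbols — the join is lossless.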